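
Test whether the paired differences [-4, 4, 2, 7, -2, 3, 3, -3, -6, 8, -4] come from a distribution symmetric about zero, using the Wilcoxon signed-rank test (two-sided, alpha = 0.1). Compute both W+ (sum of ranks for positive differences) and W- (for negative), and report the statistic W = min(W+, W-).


Step 1: Drop any zero differences (none here) and take |d_i|.
|d| = [4, 4, 2, 7, 2, 3, 3, 3, 6, 8, 4]
Step 2: Midrank |d_i| (ties get averaged ranks).
ranks: |4|->7, |4|->7, |2|->1.5, |7|->10, |2|->1.5, |3|->4, |3|->4, |3|->4, |6|->9, |8|->11, |4|->7
Step 3: Attach original signs; sum ranks with positive sign and with negative sign.
W+ = 7 + 1.5 + 10 + 4 + 4 + 11 = 37.5
W- = 7 + 1.5 + 4 + 9 + 7 = 28.5
(Check: W+ + W- = 66 should equal n(n+1)/2 = 66.)
Step 4: Test statistic W = min(W+, W-) = 28.5.
Step 5: Ties in |d|, so use the tie-corrected normal approximation.
        E[W] = n(n+1)/4 = 11*12/4 = 33.
        Tie groups: |d|=2 (t=2), |d|=3 (t=3), |d|=4 (t=3); sum(t^3 - t) = 54.
        Var[W] = n(n+1)(2n+1)/24 - sum(t^3-t)/48 = 3036/24 - 54/48 = 125.375.
        z = (W - E[W]) / sqrt(Var[W]) = (28.5 - 33) / 11.1971 = -0.4019.
        Two-sided p = 2*Phi(z) = 0.687765.
Step 6: alpha = 0.1. fail to reject H0.

W+ = 37.5, W- = 28.5, W = min = 28.5, p = 0.687765, fail to reject H0.


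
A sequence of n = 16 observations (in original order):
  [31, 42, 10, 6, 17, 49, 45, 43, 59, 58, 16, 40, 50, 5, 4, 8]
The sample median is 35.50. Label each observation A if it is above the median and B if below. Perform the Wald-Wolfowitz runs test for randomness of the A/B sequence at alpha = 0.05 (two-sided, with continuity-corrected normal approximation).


Step 1: Compute median = 35.50; label A = above, B = below.
Labels in order: BABBBAAAAABAABBB  (n_A = 8, n_B = 8)
Step 2: Count runs R = 7.
Step 3: Under H0 (random ordering), E[R] = 2*n_A*n_B/(n_A+n_B) + 1 = 2*8*8/16 + 1 = 9.0000.
        Var[R] = 2*n_A*n_B*(2*n_A*n_B - n_A - n_B) / ((n_A+n_B)^2 * (n_A+n_B-1)) = 14336/3840 = 3.7333.
        SD[R] = 1.9322.
Step 4: Continuity-corrected z = (R + 0.5 - E[R]) / SD[R] = (7 + 0.5 - 9.0000) / 1.9322 = -0.7763.
Step 5: Two-sided p-value via normal approximation = 2*(1 - Phi(|z|)) = 0.437558.
Step 6: alpha = 0.05. fail to reject H0.

R = 7, z = -0.7763, p = 0.437558, fail to reject H0.


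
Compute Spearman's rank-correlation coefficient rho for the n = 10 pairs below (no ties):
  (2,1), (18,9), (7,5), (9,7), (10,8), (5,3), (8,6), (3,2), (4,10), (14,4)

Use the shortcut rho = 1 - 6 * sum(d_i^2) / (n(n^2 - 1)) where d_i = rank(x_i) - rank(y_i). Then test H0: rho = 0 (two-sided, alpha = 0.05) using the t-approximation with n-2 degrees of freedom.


Step 1: Rank x and y separately (midranks; no ties here).
rank(x): 2->1, 18->10, 7->5, 9->7, 10->8, 5->4, 8->6, 3->2, 4->3, 14->9
rank(y): 1->1, 9->9, 5->5, 7->7, 8->8, 3->3, 6->6, 2->2, 10->10, 4->4
Step 2: d_i = R_x(i) - R_y(i); compute d_i^2.
  (1-1)^2=0, (10-9)^2=1, (5-5)^2=0, (7-7)^2=0, (8-8)^2=0, (4-3)^2=1, (6-6)^2=0, (2-2)^2=0, (3-10)^2=49, (9-4)^2=25
sum(d^2) = 76.
Step 3: rho = 1 - 6*76 / (10*(10^2 - 1)) = 1 - 456/990 = 0.539394.
Step 4: Under H0, t = rho * sqrt((n-2)/(1-rho^2)) = 1.8118 ~ t(8).
Step 5: Two-sided p-value from the t-distribution with 8 df = 0.107593.
Step 6: alpha = 0.05. fail to reject H0.

rho = 0.5394, p = 0.107593, fail to reject H0 at alpha = 0.05.


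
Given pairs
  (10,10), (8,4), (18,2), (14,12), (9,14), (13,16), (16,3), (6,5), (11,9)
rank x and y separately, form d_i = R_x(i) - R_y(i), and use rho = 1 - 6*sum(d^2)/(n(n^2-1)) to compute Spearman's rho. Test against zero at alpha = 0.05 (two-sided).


Step 1: Rank x and y separately (midranks; no ties here).
rank(x): 10->4, 8->2, 18->9, 14->7, 9->3, 13->6, 16->8, 6->1, 11->5
rank(y): 10->6, 4->3, 2->1, 12->7, 14->8, 16->9, 3->2, 5->4, 9->5
Step 2: d_i = R_x(i) - R_y(i); compute d_i^2.
  (4-6)^2=4, (2-3)^2=1, (9-1)^2=64, (7-7)^2=0, (3-8)^2=25, (6-9)^2=9, (8-2)^2=36, (1-4)^2=9, (5-5)^2=0
sum(d^2) = 148.
Step 3: rho = 1 - 6*148 / (9*(9^2 - 1)) = 1 - 888/720 = -0.233333.
Step 4: Under H0, t = rho * sqrt((n-2)/(1-rho^2)) = -0.6349 ~ t(7).
Step 5: Two-sided p-value from the t-distribution with 7 df = 0.545699.
Step 6: alpha = 0.05. fail to reject H0.

rho = -0.2333, p = 0.545699, fail to reject H0 at alpha = 0.05.


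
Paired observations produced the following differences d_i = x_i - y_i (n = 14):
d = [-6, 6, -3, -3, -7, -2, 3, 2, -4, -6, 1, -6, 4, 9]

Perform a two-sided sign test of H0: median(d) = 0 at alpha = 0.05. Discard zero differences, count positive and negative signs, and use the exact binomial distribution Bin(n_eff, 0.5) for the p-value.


Step 1: Discard zero differences. Original n = 14; n_eff = number of nonzero differences = 14.
Nonzero differences (with sign): -6, +6, -3, -3, -7, -2, +3, +2, -4, -6, +1, -6, +4, +9
Step 2: Count signs: positive = 6, negative = 8.
Step 3: Under H0: P(positive) = 0.5, so the number of positives S ~ Bin(14, 0.5).
Step 4: Two-sided exact p-value = sum of Bin(14,0.5) probabilities at or below the observed probability = 0.790527.
Step 5: alpha = 0.05. fail to reject H0.

n_eff = 14, pos = 6, neg = 8, p = 0.790527, fail to reject H0.


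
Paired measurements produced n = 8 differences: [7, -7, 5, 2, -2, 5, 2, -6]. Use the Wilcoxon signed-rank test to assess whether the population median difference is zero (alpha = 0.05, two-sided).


Step 1: Drop any zero differences (none here) and take |d_i|.
|d| = [7, 7, 5, 2, 2, 5, 2, 6]
Step 2: Midrank |d_i| (ties get averaged ranks).
ranks: |7|->7.5, |7|->7.5, |5|->4.5, |2|->2, |2|->2, |5|->4.5, |2|->2, |6|->6
Step 3: Attach original signs; sum ranks with positive sign and with negative sign.
W+ = 7.5 + 4.5 + 2 + 4.5 + 2 = 20.5
W- = 7.5 + 2 + 6 = 15.5
(Check: W+ + W- = 36 should equal n(n+1)/2 = 36.)
Step 4: Test statistic W = min(W+, W-) = 15.5.
Step 5: Ties in |d|, so use the tie-corrected normal approximation.
        E[W] = n(n+1)/4 = 8*9/4 = 18.
        Tie groups: |d|=2 (t=3), |d|=5 (t=2), |d|=7 (t=2); sum(t^3 - t) = 36.
        Var[W] = n(n+1)(2n+1)/24 - sum(t^3-t)/48 = 1224/24 - 36/48 = 50.25.
        z = (W - E[W]) / sqrt(Var[W]) = (15.5 - 18) / 7.0887 = -0.3527.
        Two-sided p = 2*Phi(z) = 0.724334.
Step 6: alpha = 0.05. fail to reject H0.

W+ = 20.5, W- = 15.5, W = min = 15.5, p = 0.724334, fail to reject H0.


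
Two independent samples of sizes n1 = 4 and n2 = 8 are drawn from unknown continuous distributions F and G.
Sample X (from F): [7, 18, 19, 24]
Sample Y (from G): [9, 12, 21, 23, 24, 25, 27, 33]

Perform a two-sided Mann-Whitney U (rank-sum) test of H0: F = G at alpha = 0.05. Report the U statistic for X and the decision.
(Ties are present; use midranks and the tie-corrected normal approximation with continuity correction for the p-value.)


Step 1: Combine and sort all 12 observations; assign midranks.
sorted (value, group): (7,X), (9,Y), (12,Y), (18,X), (19,X), (21,Y), (23,Y), (24,X), (24,Y), (25,Y), (27,Y), (33,Y)
ranks: 7->1, 9->2, 12->3, 18->4, 19->5, 21->6, 23->7, 24->8.5, 24->8.5, 25->10, 27->11, 33->12
Step 2: Rank sum for X: R1 = 1 + 4 + 5 + 8.5 = 18.5.
Step 3: U_X = R1 - n1(n1+1)/2 = 18.5 - 4*5/2 = 18.5 - 10 = 8.5.
       U_Y = n1*n2 - U_X = 32 - 8.5 = 23.5.
Step 4: Ties are present, so use the tie-corrected normal approximation (with continuity correction) for the p-value.
Step 5: p-value = 0.233663; compare to alpha = 0.05. fail to reject H0.

U_X = 8.5, p = 0.233663, fail to reject H0 at alpha = 0.05.


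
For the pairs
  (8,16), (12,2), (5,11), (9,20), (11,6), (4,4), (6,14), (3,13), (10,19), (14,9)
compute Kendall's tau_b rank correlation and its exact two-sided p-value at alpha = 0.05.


Step 1: Enumerate the 45 unordered pairs (i,j) with i<j and classify each by sign(x_j-x_i) * sign(y_j-y_i).
  (1,2):dx=+4,dy=-14->D; (1,3):dx=-3,dy=-5->C; (1,4):dx=+1,dy=+4->C; (1,5):dx=+3,dy=-10->D
  (1,6):dx=-4,dy=-12->C; (1,7):dx=-2,dy=-2->C; (1,8):dx=-5,dy=-3->C; (1,9):dx=+2,dy=+3->C
  (1,10):dx=+6,dy=-7->D; (2,3):dx=-7,dy=+9->D; (2,4):dx=-3,dy=+18->D; (2,5):dx=-1,dy=+4->D
  (2,6):dx=-8,dy=+2->D; (2,7):dx=-6,dy=+12->D; (2,8):dx=-9,dy=+11->D; (2,9):dx=-2,dy=+17->D
  (2,10):dx=+2,dy=+7->C; (3,4):dx=+4,dy=+9->C; (3,5):dx=+6,dy=-5->D; (3,6):dx=-1,dy=-7->C
  (3,7):dx=+1,dy=+3->C; (3,8):dx=-2,dy=+2->D; (3,9):dx=+5,dy=+8->C; (3,10):dx=+9,dy=-2->D
  (4,5):dx=+2,dy=-14->D; (4,6):dx=-5,dy=-16->C; (4,7):dx=-3,dy=-6->C; (4,8):dx=-6,dy=-7->C
  (4,9):dx=+1,dy=-1->D; (4,10):dx=+5,dy=-11->D; (5,6):dx=-7,dy=-2->C; (5,7):dx=-5,dy=+8->D
  (5,8):dx=-8,dy=+7->D; (5,9):dx=-1,dy=+13->D; (5,10):dx=+3,dy=+3->C; (6,7):dx=+2,dy=+10->C
  (6,8):dx=-1,dy=+9->D; (6,9):dx=+6,dy=+15->C; (6,10):dx=+10,dy=+5->C; (7,8):dx=-3,dy=-1->C
  (7,9):dx=+4,dy=+5->C; (7,10):dx=+8,dy=-5->D; (8,9):dx=+7,dy=+6->C; (8,10):dx=+11,dy=-4->D
  (9,10):dx=+4,dy=-10->D
Step 2: C = 22, D = 23, total pairs = 45.
Step 3: tau = (C - D)/(n(n-1)/2) = (22 - 23)/45 = -0.022222.
Step 4: Exact two-sided p-value (enumerate n! = 3628800 permutations of y under H0): p = 1.000000.
Step 5: alpha = 0.05. fail to reject H0.

tau_b = -0.0222 (C=22, D=23), p = 1.000000, fail to reject H0.


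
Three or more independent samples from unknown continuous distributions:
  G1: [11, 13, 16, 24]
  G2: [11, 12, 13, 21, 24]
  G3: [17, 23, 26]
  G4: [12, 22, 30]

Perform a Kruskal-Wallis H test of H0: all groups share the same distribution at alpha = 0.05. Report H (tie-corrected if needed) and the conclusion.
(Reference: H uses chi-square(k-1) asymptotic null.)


Step 1: Combine all N = 15 observations and assign midranks.
sorted (value, group, rank): (11,G1,1.5), (11,G2,1.5), (12,G2,3.5), (12,G4,3.5), (13,G1,5.5), (13,G2,5.5), (16,G1,7), (17,G3,8), (21,G2,9), (22,G4,10), (23,G3,11), (24,G1,12.5), (24,G2,12.5), (26,G3,14), (30,G4,15)
Step 2: Sum ranks within each group.
R_1 = 26.5 (n_1 = 4)
R_2 = 32 (n_2 = 5)
R_3 = 33 (n_3 = 3)
R_4 = 28.5 (n_4 = 3)
Step 3: H = 12/(N(N+1)) * sum(R_i^2/n_i) - 3(N+1)
     = 12/(15*16) * (26.5^2/4 + 32^2/5 + 33^2/3 + 28.5^2/3) - 3*16
     = 0.050000 * 1014.11 - 48
     = 2.705625.
Step 4: Ties present; correction factor C = 1 - 24/(15^3 - 15) = 0.992857. Corrected H = 2.705625 / 0.992857 = 2.725090.
Step 5: Under H0, H ~ chi^2(3); p-value = 0.435980.
Step 6: alpha = 0.05. fail to reject H0.

H = 2.7251, df = 3, p = 0.435980, fail to reject H0.


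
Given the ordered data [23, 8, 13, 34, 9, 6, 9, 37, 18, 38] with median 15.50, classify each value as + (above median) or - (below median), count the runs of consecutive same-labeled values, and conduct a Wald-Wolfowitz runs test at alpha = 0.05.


Step 1: Compute median = 15.50; label A = above, B = below.
Labels in order: ABBABBBAAA  (n_A = 5, n_B = 5)
Step 2: Count runs R = 5.
Step 3: Under H0 (random ordering), E[R] = 2*n_A*n_B/(n_A+n_B) + 1 = 2*5*5/10 + 1 = 6.0000.
        Var[R] = 2*n_A*n_B*(2*n_A*n_B - n_A - n_B) / ((n_A+n_B)^2 * (n_A+n_B-1)) = 2000/900 = 2.2222.
        SD[R] = 1.4907.
Step 4: Continuity-corrected z = (R + 0.5 - E[R]) / SD[R] = (5 + 0.5 - 6.0000) / 1.4907 = -0.3354.
Step 5: Two-sided p-value via normal approximation = 2*(1 - Phi(|z|)) = 0.737316.
Step 6: alpha = 0.05. fail to reject H0.

R = 5, z = -0.3354, p = 0.737316, fail to reject H0.


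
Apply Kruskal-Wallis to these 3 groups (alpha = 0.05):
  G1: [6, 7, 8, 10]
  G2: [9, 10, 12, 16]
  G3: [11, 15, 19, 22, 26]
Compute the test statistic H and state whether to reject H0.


Step 1: Combine all N = 13 observations and assign midranks.
sorted (value, group, rank): (6,G1,1), (7,G1,2), (8,G1,3), (9,G2,4), (10,G1,5.5), (10,G2,5.5), (11,G3,7), (12,G2,8), (15,G3,9), (16,G2,10), (19,G3,11), (22,G3,12), (26,G3,13)
Step 2: Sum ranks within each group.
R_1 = 11.5 (n_1 = 4)
R_2 = 27.5 (n_2 = 4)
R_3 = 52 (n_3 = 5)
Step 3: H = 12/(N(N+1)) * sum(R_i^2/n_i) - 3(N+1)
     = 12/(13*14) * (11.5^2/4 + 27.5^2/4 + 52^2/5) - 3*14
     = 0.065934 * 762.925 - 42
     = 8.302747.
Step 4: Ties present; correction factor C = 1 - 6/(13^3 - 13) = 0.997253. Corrected H = 8.302747 / 0.997253 = 8.325620.
Step 5: Under H0, H ~ chi^2(2); p-value = 0.015564.
Step 6: alpha = 0.05. reject H0.

H = 8.3256, df = 2, p = 0.015564, reject H0.


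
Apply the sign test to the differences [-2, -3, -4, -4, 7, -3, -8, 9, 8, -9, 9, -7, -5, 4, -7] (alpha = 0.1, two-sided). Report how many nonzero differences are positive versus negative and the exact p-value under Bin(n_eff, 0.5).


Step 1: Discard zero differences. Original n = 15; n_eff = number of nonzero differences = 15.
Nonzero differences (with sign): -2, -3, -4, -4, +7, -3, -8, +9, +8, -9, +9, -7, -5, +4, -7
Step 2: Count signs: positive = 5, negative = 10.
Step 3: Under H0: P(positive) = 0.5, so the number of positives S ~ Bin(15, 0.5).
Step 4: Two-sided exact p-value = sum of Bin(15,0.5) probabilities at or below the observed probability = 0.301758.
Step 5: alpha = 0.1. fail to reject H0.

n_eff = 15, pos = 5, neg = 10, p = 0.301758, fail to reject H0.


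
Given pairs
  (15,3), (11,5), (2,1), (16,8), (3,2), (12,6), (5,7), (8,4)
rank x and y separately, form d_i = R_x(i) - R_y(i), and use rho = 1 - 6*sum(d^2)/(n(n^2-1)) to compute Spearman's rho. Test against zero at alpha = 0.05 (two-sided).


Step 1: Rank x and y separately (midranks; no ties here).
rank(x): 15->7, 11->5, 2->1, 16->8, 3->2, 12->6, 5->3, 8->4
rank(y): 3->3, 5->5, 1->1, 8->8, 2->2, 6->6, 7->7, 4->4
Step 2: d_i = R_x(i) - R_y(i); compute d_i^2.
  (7-3)^2=16, (5-5)^2=0, (1-1)^2=0, (8-8)^2=0, (2-2)^2=0, (6-6)^2=0, (3-7)^2=16, (4-4)^2=0
sum(d^2) = 32.
Step 3: rho = 1 - 6*32 / (8*(8^2 - 1)) = 1 - 192/504 = 0.619048.
Step 4: Under H0, t = rho * sqrt((n-2)/(1-rho^2)) = 1.9308 ~ t(6).
Step 5: Two-sided p-value from the t-distribution with 6 df = 0.101733.
Step 6: alpha = 0.05. fail to reject H0.

rho = 0.6190, p = 0.101733, fail to reject H0 at alpha = 0.05.


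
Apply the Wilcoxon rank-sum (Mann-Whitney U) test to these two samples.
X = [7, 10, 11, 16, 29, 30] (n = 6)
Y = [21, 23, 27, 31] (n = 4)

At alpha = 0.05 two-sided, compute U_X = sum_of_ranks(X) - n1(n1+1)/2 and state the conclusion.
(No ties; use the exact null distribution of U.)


Step 1: Combine and sort all 10 observations; assign midranks.
sorted (value, group): (7,X), (10,X), (11,X), (16,X), (21,Y), (23,Y), (27,Y), (29,X), (30,X), (31,Y)
ranks: 7->1, 10->2, 11->3, 16->4, 21->5, 23->6, 27->7, 29->8, 30->9, 31->10
Step 2: Rank sum for X: R1 = 1 + 2 + 3 + 4 + 8 + 9 = 27.
Step 3: U_X = R1 - n1(n1+1)/2 = 27 - 6*7/2 = 27 - 21 = 6.
       U_Y = n1*n2 - U_X = 24 - 6 = 18.
Step 4: No ties, so the exact null distribution of U (based on enumerating the C(10,6) = 210 equally likely rank assignments) gives the two-sided p-value.
Step 5: p-value = 0.257143; compare to alpha = 0.05. fail to reject H0.

U_X = 6, p = 0.257143, fail to reject H0 at alpha = 0.05.


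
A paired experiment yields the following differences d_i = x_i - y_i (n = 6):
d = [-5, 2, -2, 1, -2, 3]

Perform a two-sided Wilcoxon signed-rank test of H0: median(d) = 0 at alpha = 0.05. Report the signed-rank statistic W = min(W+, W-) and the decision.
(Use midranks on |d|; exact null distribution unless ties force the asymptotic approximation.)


Step 1: Drop any zero differences (none here) and take |d_i|.
|d| = [5, 2, 2, 1, 2, 3]
Step 2: Midrank |d_i| (ties get averaged ranks).
ranks: |5|->6, |2|->3, |2|->3, |1|->1, |2|->3, |3|->5
Step 3: Attach original signs; sum ranks with positive sign and with negative sign.
W+ = 3 + 1 + 5 = 9
W- = 6 + 3 + 3 = 12
(Check: W+ + W- = 21 should equal n(n+1)/2 = 21.)
Step 4: Test statistic W = min(W+, W-) = 9.
Step 5: Ties in |d|, so use the tie-corrected normal approximation.
        E[W] = n(n+1)/4 = 6*7/4 = 10.5.
        Tie groups: |d|=2 (t=3); sum(t^3 - t) = 24.
        Var[W] = n(n+1)(2n+1)/24 - sum(t^3-t)/48 = 546/24 - 24/48 = 22.25.
        z = (W - E[W]) / sqrt(Var[W]) = (9 - 10.5) / 4.7170 = -0.3180.
        Two-sided p = 2*Phi(z) = 0.750485.
Step 6: alpha = 0.05. fail to reject H0.

W+ = 9, W- = 12, W = min = 9, p = 0.750485, fail to reject H0.


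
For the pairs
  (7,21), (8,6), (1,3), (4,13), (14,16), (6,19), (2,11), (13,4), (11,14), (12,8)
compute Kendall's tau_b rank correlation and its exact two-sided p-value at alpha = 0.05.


Step 1: Enumerate the 45 unordered pairs (i,j) with i<j and classify each by sign(x_j-x_i) * sign(y_j-y_i).
  (1,2):dx=+1,dy=-15->D; (1,3):dx=-6,dy=-18->C; (1,4):dx=-3,dy=-8->C; (1,5):dx=+7,dy=-5->D
  (1,6):dx=-1,dy=-2->C; (1,7):dx=-5,dy=-10->C; (1,8):dx=+6,dy=-17->D; (1,9):dx=+4,dy=-7->D
  (1,10):dx=+5,dy=-13->D; (2,3):dx=-7,dy=-3->C; (2,4):dx=-4,dy=+7->D; (2,5):dx=+6,dy=+10->C
  (2,6):dx=-2,dy=+13->D; (2,7):dx=-6,dy=+5->D; (2,8):dx=+5,dy=-2->D; (2,9):dx=+3,dy=+8->C
  (2,10):dx=+4,dy=+2->C; (3,4):dx=+3,dy=+10->C; (3,5):dx=+13,dy=+13->C; (3,6):dx=+5,dy=+16->C
  (3,7):dx=+1,dy=+8->C; (3,8):dx=+12,dy=+1->C; (3,9):dx=+10,dy=+11->C; (3,10):dx=+11,dy=+5->C
  (4,5):dx=+10,dy=+3->C; (4,6):dx=+2,dy=+6->C; (4,7):dx=-2,dy=-2->C; (4,8):dx=+9,dy=-9->D
  (4,9):dx=+7,dy=+1->C; (4,10):dx=+8,dy=-5->D; (5,6):dx=-8,dy=+3->D; (5,7):dx=-12,dy=-5->C
  (5,8):dx=-1,dy=-12->C; (5,9):dx=-3,dy=-2->C; (5,10):dx=-2,dy=-8->C; (6,7):dx=-4,dy=-8->C
  (6,8):dx=+7,dy=-15->D; (6,9):dx=+5,dy=-5->D; (6,10):dx=+6,dy=-11->D; (7,8):dx=+11,dy=-7->D
  (7,9):dx=+9,dy=+3->C; (7,10):dx=+10,dy=-3->D; (8,9):dx=-2,dy=+10->D; (8,10):dx=-1,dy=+4->D
  (9,10):dx=+1,dy=-6->D
Step 2: C = 25, D = 20, total pairs = 45.
Step 3: tau = (C - D)/(n(n-1)/2) = (25 - 20)/45 = 0.111111.
Step 4: Exact two-sided p-value (enumerate n! = 3628800 permutations of y under H0): p = 0.727490.
Step 5: alpha = 0.05. fail to reject H0.

tau_b = 0.1111 (C=25, D=20), p = 0.727490, fail to reject H0.


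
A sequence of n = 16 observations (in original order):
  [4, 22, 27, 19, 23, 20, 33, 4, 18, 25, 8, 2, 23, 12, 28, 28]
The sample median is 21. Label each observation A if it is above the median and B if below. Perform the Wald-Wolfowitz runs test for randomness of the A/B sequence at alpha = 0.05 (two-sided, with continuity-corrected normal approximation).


Step 1: Compute median = 21; label A = above, B = below.
Labels in order: BAABABABBABBABAA  (n_A = 8, n_B = 8)
Step 2: Count runs R = 12.
Step 3: Under H0 (random ordering), E[R] = 2*n_A*n_B/(n_A+n_B) + 1 = 2*8*8/16 + 1 = 9.0000.
        Var[R] = 2*n_A*n_B*(2*n_A*n_B - n_A - n_B) / ((n_A+n_B)^2 * (n_A+n_B-1)) = 14336/3840 = 3.7333.
        SD[R] = 1.9322.
Step 4: Continuity-corrected z = (R - 0.5 - E[R]) / SD[R] = (12 - 0.5 - 9.0000) / 1.9322 = 1.2939.
Step 5: Two-sided p-value via normal approximation = 2*(1 - Phi(|z|)) = 0.195709.
Step 6: alpha = 0.05. fail to reject H0.

R = 12, z = 1.2939, p = 0.195709, fail to reject H0.


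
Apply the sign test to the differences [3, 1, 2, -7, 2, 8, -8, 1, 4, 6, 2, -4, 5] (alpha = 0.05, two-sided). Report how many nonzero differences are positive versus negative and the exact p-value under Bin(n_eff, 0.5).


Step 1: Discard zero differences. Original n = 13; n_eff = number of nonzero differences = 13.
Nonzero differences (with sign): +3, +1, +2, -7, +2, +8, -8, +1, +4, +6, +2, -4, +5
Step 2: Count signs: positive = 10, negative = 3.
Step 3: Under H0: P(positive) = 0.5, so the number of positives S ~ Bin(13, 0.5).
Step 4: Two-sided exact p-value = sum of Bin(13,0.5) probabilities at or below the observed probability = 0.092285.
Step 5: alpha = 0.05. fail to reject H0.

n_eff = 13, pos = 10, neg = 3, p = 0.092285, fail to reject H0.


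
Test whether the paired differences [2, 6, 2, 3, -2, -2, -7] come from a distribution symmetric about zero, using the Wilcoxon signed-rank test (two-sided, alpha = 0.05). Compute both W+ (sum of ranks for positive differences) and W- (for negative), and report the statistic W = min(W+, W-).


Step 1: Drop any zero differences (none here) and take |d_i|.
|d| = [2, 6, 2, 3, 2, 2, 7]
Step 2: Midrank |d_i| (ties get averaged ranks).
ranks: |2|->2.5, |6|->6, |2|->2.5, |3|->5, |2|->2.5, |2|->2.5, |7|->7
Step 3: Attach original signs; sum ranks with positive sign and with negative sign.
W+ = 2.5 + 6 + 2.5 + 5 = 16
W- = 2.5 + 2.5 + 7 = 12
(Check: W+ + W- = 28 should equal n(n+1)/2 = 28.)
Step 4: Test statistic W = min(W+, W-) = 12.
Step 5: Ties in |d|, so use the tie-corrected normal approximation.
        E[W] = n(n+1)/4 = 7*8/4 = 14.
        Tie groups: |d|=2 (t=4); sum(t^3 - t) = 60.
        Var[W] = n(n+1)(2n+1)/24 - sum(t^3-t)/48 = 840/24 - 60/48 = 33.75.
        z = (W - E[W]) / sqrt(Var[W]) = (12 - 14) / 5.8095 = -0.3443.
        Two-sided p = 2*Phi(z) = 0.730647.
Step 6: alpha = 0.05. fail to reject H0.

W+ = 16, W- = 12, W = min = 12, p = 0.730647, fail to reject H0.


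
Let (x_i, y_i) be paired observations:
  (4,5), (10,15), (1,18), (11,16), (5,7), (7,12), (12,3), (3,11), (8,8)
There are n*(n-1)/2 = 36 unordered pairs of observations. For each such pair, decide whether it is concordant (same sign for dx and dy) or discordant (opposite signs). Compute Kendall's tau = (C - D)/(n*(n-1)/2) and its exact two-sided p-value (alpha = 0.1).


Step 1: Enumerate the 36 unordered pairs (i,j) with i<j and classify each by sign(x_j-x_i) * sign(y_j-y_i).
  (1,2):dx=+6,dy=+10->C; (1,3):dx=-3,dy=+13->D; (1,4):dx=+7,dy=+11->C; (1,5):dx=+1,dy=+2->C
  (1,6):dx=+3,dy=+7->C; (1,7):dx=+8,dy=-2->D; (1,8):dx=-1,dy=+6->D; (1,9):dx=+4,dy=+3->C
  (2,3):dx=-9,dy=+3->D; (2,4):dx=+1,dy=+1->C; (2,5):dx=-5,dy=-8->C; (2,6):dx=-3,dy=-3->C
  (2,7):dx=+2,dy=-12->D; (2,8):dx=-7,dy=-4->C; (2,9):dx=-2,dy=-7->C; (3,4):dx=+10,dy=-2->D
  (3,5):dx=+4,dy=-11->D; (3,6):dx=+6,dy=-6->D; (3,7):dx=+11,dy=-15->D; (3,8):dx=+2,dy=-7->D
  (3,9):dx=+7,dy=-10->D; (4,5):dx=-6,dy=-9->C; (4,6):dx=-4,dy=-4->C; (4,7):dx=+1,dy=-13->D
  (4,8):dx=-8,dy=-5->C; (4,9):dx=-3,dy=-8->C; (5,6):dx=+2,dy=+5->C; (5,7):dx=+7,dy=-4->D
  (5,8):dx=-2,dy=+4->D; (5,9):dx=+3,dy=+1->C; (6,7):dx=+5,dy=-9->D; (6,8):dx=-4,dy=-1->C
  (6,9):dx=+1,dy=-4->D; (7,8):dx=-9,dy=+8->D; (7,9):dx=-4,dy=+5->D; (8,9):dx=+5,dy=-3->D
Step 2: C = 17, D = 19, total pairs = 36.
Step 3: tau = (C - D)/(n(n-1)/2) = (17 - 19)/36 = -0.055556.
Step 4: Exact two-sided p-value (enumerate n! = 362880 permutations of y under H0): p = 0.919455.
Step 5: alpha = 0.1. fail to reject H0.

tau_b = -0.0556 (C=17, D=19), p = 0.919455, fail to reject H0.


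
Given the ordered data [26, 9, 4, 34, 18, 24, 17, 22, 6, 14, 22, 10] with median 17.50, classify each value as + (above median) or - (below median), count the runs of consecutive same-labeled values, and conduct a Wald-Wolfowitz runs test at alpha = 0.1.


Step 1: Compute median = 17.50; label A = above, B = below.
Labels in order: ABBAAABABBAB  (n_A = 6, n_B = 6)
Step 2: Count runs R = 8.
Step 3: Under H0 (random ordering), E[R] = 2*n_A*n_B/(n_A+n_B) + 1 = 2*6*6/12 + 1 = 7.0000.
        Var[R] = 2*n_A*n_B*(2*n_A*n_B - n_A - n_B) / ((n_A+n_B)^2 * (n_A+n_B-1)) = 4320/1584 = 2.7273.
        SD[R] = 1.6514.
Step 4: Continuity-corrected z = (R - 0.5 - E[R]) / SD[R] = (8 - 0.5 - 7.0000) / 1.6514 = 0.3028.
Step 5: Two-sided p-value via normal approximation = 2*(1 - Phi(|z|)) = 0.762069.
Step 6: alpha = 0.1. fail to reject H0.

R = 8, z = 0.3028, p = 0.762069, fail to reject H0.


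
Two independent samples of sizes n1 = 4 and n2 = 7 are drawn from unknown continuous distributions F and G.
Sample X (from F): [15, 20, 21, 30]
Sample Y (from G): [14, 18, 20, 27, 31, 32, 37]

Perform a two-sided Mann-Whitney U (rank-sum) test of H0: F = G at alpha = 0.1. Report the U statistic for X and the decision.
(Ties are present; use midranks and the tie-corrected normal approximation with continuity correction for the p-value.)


Step 1: Combine and sort all 11 observations; assign midranks.
sorted (value, group): (14,Y), (15,X), (18,Y), (20,X), (20,Y), (21,X), (27,Y), (30,X), (31,Y), (32,Y), (37,Y)
ranks: 14->1, 15->2, 18->3, 20->4.5, 20->4.5, 21->6, 27->7, 30->8, 31->9, 32->10, 37->11
Step 2: Rank sum for X: R1 = 2 + 4.5 + 6 + 8 = 20.5.
Step 3: U_X = R1 - n1(n1+1)/2 = 20.5 - 4*5/2 = 20.5 - 10 = 10.5.
       U_Y = n1*n2 - U_X = 28 - 10.5 = 17.5.
Step 4: Ties are present, so use the tie-corrected normal approximation (with continuity correction) for the p-value.
Step 5: p-value = 0.569872; compare to alpha = 0.1. fail to reject H0.

U_X = 10.5, p = 0.569872, fail to reject H0 at alpha = 0.1.


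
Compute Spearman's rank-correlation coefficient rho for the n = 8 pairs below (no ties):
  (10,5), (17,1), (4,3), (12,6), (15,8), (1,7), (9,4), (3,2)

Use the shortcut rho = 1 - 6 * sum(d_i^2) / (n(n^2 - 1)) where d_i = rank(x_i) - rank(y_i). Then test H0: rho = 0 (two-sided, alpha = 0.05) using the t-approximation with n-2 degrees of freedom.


Step 1: Rank x and y separately (midranks; no ties here).
rank(x): 10->5, 17->8, 4->3, 12->6, 15->7, 1->1, 9->4, 3->2
rank(y): 5->5, 1->1, 3->3, 6->6, 8->8, 7->7, 4->4, 2->2
Step 2: d_i = R_x(i) - R_y(i); compute d_i^2.
  (5-5)^2=0, (8-1)^2=49, (3-3)^2=0, (6-6)^2=0, (7-8)^2=1, (1-7)^2=36, (4-4)^2=0, (2-2)^2=0
sum(d^2) = 86.
Step 3: rho = 1 - 6*86 / (8*(8^2 - 1)) = 1 - 516/504 = -0.023810.
Step 4: Under H0, t = rho * sqrt((n-2)/(1-rho^2)) = -0.0583 ~ t(6).
Step 5: Two-sided p-value from the t-distribution with 6 df = 0.955374.
Step 6: alpha = 0.05. fail to reject H0.

rho = -0.0238, p = 0.955374, fail to reject H0 at alpha = 0.05.


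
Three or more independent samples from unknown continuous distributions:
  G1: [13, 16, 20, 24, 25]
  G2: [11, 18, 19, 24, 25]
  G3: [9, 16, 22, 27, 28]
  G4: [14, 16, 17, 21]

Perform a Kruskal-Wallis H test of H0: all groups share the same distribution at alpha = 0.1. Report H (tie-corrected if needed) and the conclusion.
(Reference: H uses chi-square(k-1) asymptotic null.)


Step 1: Combine all N = 19 observations and assign midranks.
sorted (value, group, rank): (9,G3,1), (11,G2,2), (13,G1,3), (14,G4,4), (16,G1,6), (16,G3,6), (16,G4,6), (17,G4,8), (18,G2,9), (19,G2,10), (20,G1,11), (21,G4,12), (22,G3,13), (24,G1,14.5), (24,G2,14.5), (25,G1,16.5), (25,G2,16.5), (27,G3,18), (28,G3,19)
Step 2: Sum ranks within each group.
R_1 = 51 (n_1 = 5)
R_2 = 52 (n_2 = 5)
R_3 = 57 (n_3 = 5)
R_4 = 30 (n_4 = 4)
Step 3: H = 12/(N(N+1)) * sum(R_i^2/n_i) - 3(N+1)
     = 12/(19*20) * (51^2/5 + 52^2/5 + 57^2/5 + 30^2/4) - 3*20
     = 0.031579 * 1935.8 - 60
     = 1.130526.
Step 4: Ties present; correction factor C = 1 - 36/(19^3 - 19) = 0.994737. Corrected H = 1.130526 / 0.994737 = 1.136508.
Step 5: Under H0, H ~ chi^2(3); p-value = 0.768269.
Step 6: alpha = 0.1. fail to reject H0.

H = 1.1365, df = 3, p = 0.768269, fail to reject H0.


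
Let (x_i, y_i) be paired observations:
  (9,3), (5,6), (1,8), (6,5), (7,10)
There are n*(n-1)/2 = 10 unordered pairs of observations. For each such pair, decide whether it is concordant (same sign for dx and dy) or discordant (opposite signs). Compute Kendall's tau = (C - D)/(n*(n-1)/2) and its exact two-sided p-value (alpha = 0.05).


Step 1: Enumerate the 10 unordered pairs (i,j) with i<j and classify each by sign(x_j-x_i) * sign(y_j-y_i).
  (1,2):dx=-4,dy=+3->D; (1,3):dx=-8,dy=+5->D; (1,4):dx=-3,dy=+2->D; (1,5):dx=-2,dy=+7->D
  (2,3):dx=-4,dy=+2->D; (2,4):dx=+1,dy=-1->D; (2,5):dx=+2,dy=+4->C; (3,4):dx=+5,dy=-3->D
  (3,5):dx=+6,dy=+2->C; (4,5):dx=+1,dy=+5->C
Step 2: C = 3, D = 7, total pairs = 10.
Step 3: tau = (C - D)/(n(n-1)/2) = (3 - 7)/10 = -0.400000.
Step 4: Exact two-sided p-value (enumerate n! = 120 permutations of y under H0): p = 0.483333.
Step 5: alpha = 0.05. fail to reject H0.

tau_b = -0.4000 (C=3, D=7), p = 0.483333, fail to reject H0.


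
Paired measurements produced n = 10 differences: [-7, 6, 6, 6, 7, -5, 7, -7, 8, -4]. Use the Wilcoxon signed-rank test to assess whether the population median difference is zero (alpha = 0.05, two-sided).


Step 1: Drop any zero differences (none here) and take |d_i|.
|d| = [7, 6, 6, 6, 7, 5, 7, 7, 8, 4]
Step 2: Midrank |d_i| (ties get averaged ranks).
ranks: |7|->7.5, |6|->4, |6|->4, |6|->4, |7|->7.5, |5|->2, |7|->7.5, |7|->7.5, |8|->10, |4|->1
Step 3: Attach original signs; sum ranks with positive sign and with negative sign.
W+ = 4 + 4 + 4 + 7.5 + 7.5 + 10 = 37
W- = 7.5 + 2 + 7.5 + 1 = 18
(Check: W+ + W- = 55 should equal n(n+1)/2 = 55.)
Step 4: Test statistic W = min(W+, W-) = 18.
Step 5: Ties in |d|, so use the tie-corrected normal approximation.
        E[W] = n(n+1)/4 = 10*11/4 = 27.5.
        Tie groups: |d|=6 (t=3), |d|=7 (t=4); sum(t^3 - t) = 84.
        Var[W] = n(n+1)(2n+1)/24 - sum(t^3-t)/48 = 2310/24 - 84/48 = 94.5.
        z = (W - E[W]) / sqrt(Var[W]) = (18 - 27.5) / 9.7211 = -0.9773.
        Two-sided p = 2*Phi(z) = 0.328443.
Step 6: alpha = 0.05. fail to reject H0.

W+ = 37, W- = 18, W = min = 18, p = 0.328443, fail to reject H0.


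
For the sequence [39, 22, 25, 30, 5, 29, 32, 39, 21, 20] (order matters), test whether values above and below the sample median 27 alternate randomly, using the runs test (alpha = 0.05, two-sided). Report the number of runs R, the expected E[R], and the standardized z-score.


Step 1: Compute median = 27; label A = above, B = below.
Labels in order: ABBABAAABB  (n_A = 5, n_B = 5)
Step 2: Count runs R = 6.
Step 3: Under H0 (random ordering), E[R] = 2*n_A*n_B/(n_A+n_B) + 1 = 2*5*5/10 + 1 = 6.0000.
        Var[R] = 2*n_A*n_B*(2*n_A*n_B - n_A - n_B) / ((n_A+n_B)^2 * (n_A+n_B-1)) = 2000/900 = 2.2222.
        SD[R] = 1.4907.
Step 4: R = E[R], so z = 0 with no continuity correction.
Step 5: Two-sided p-value via normal approximation = 2*(1 - Phi(|z|)) = 1.000000.
Step 6: alpha = 0.05. fail to reject H0.

R = 6, z = 0.0000, p = 1.000000, fail to reject H0.


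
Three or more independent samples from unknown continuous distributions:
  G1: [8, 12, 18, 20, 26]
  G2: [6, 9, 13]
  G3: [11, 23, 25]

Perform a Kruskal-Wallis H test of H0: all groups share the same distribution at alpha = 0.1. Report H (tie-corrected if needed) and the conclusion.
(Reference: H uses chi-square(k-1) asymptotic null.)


Step 1: Combine all N = 11 observations and assign midranks.
sorted (value, group, rank): (6,G2,1), (8,G1,2), (9,G2,3), (11,G3,4), (12,G1,5), (13,G2,6), (18,G1,7), (20,G1,8), (23,G3,9), (25,G3,10), (26,G1,11)
Step 2: Sum ranks within each group.
R_1 = 33 (n_1 = 5)
R_2 = 10 (n_2 = 3)
R_3 = 23 (n_3 = 3)
Step 3: H = 12/(N(N+1)) * sum(R_i^2/n_i) - 3(N+1)
     = 12/(11*12) * (33^2/5 + 10^2/3 + 23^2/3) - 3*12
     = 0.090909 * 427.467 - 36
     = 2.860606.
Step 4: No ties, so H is used without correction.
Step 5: Under H0, H ~ chi^2(2); p-value = 0.239236.
Step 6: alpha = 0.1. fail to reject H0.

H = 2.8606, df = 2, p = 0.239236, fail to reject H0.


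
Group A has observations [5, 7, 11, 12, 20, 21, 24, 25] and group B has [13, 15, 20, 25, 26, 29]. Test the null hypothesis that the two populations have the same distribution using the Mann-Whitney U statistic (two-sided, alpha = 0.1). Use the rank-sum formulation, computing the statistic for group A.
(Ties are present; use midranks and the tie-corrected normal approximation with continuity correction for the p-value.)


Step 1: Combine and sort all 14 observations; assign midranks.
sorted (value, group): (5,X), (7,X), (11,X), (12,X), (13,Y), (15,Y), (20,X), (20,Y), (21,X), (24,X), (25,X), (25,Y), (26,Y), (29,Y)
ranks: 5->1, 7->2, 11->3, 12->4, 13->5, 15->6, 20->7.5, 20->7.5, 21->9, 24->10, 25->11.5, 25->11.5, 26->13, 29->14
Step 2: Rank sum for X: R1 = 1 + 2 + 3 + 4 + 7.5 + 9 + 10 + 11.5 = 48.
Step 3: U_X = R1 - n1(n1+1)/2 = 48 - 8*9/2 = 48 - 36 = 12.
       U_Y = n1*n2 - U_X = 48 - 12 = 36.
Step 4: Ties are present, so use the tie-corrected normal approximation (with continuity correction) for the p-value.
Step 5: p-value = 0.136773; compare to alpha = 0.1. fail to reject H0.

U_X = 12, p = 0.136773, fail to reject H0 at alpha = 0.1.


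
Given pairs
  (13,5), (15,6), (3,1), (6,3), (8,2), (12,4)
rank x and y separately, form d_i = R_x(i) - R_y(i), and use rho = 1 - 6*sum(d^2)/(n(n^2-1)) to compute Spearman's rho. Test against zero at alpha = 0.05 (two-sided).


Step 1: Rank x and y separately (midranks; no ties here).
rank(x): 13->5, 15->6, 3->1, 6->2, 8->3, 12->4
rank(y): 5->5, 6->6, 1->1, 3->3, 2->2, 4->4
Step 2: d_i = R_x(i) - R_y(i); compute d_i^2.
  (5-5)^2=0, (6-6)^2=0, (1-1)^2=0, (2-3)^2=1, (3-2)^2=1, (4-4)^2=0
sum(d^2) = 2.
Step 3: rho = 1 - 6*2 / (6*(6^2 - 1)) = 1 - 12/210 = 0.942857.
Step 4: Under H0, t = rho * sqrt((n-2)/(1-rho^2)) = 5.6595 ~ t(4).
Step 5: Two-sided p-value from the t-distribution with 4 df = 0.004805.
Step 6: alpha = 0.05. reject H0.

rho = 0.9429, p = 0.004805, reject H0 at alpha = 0.05.


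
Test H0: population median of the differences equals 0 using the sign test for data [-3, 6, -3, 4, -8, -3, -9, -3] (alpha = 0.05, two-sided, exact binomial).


Step 1: Discard zero differences. Original n = 8; n_eff = number of nonzero differences = 8.
Nonzero differences (with sign): -3, +6, -3, +4, -8, -3, -9, -3
Step 2: Count signs: positive = 2, negative = 6.
Step 3: Under H0: P(positive) = 0.5, so the number of positives S ~ Bin(8, 0.5).
Step 4: Two-sided exact p-value = sum of Bin(8,0.5) probabilities at or below the observed probability = 0.289062.
Step 5: alpha = 0.05. fail to reject H0.

n_eff = 8, pos = 2, neg = 6, p = 0.289062, fail to reject H0.


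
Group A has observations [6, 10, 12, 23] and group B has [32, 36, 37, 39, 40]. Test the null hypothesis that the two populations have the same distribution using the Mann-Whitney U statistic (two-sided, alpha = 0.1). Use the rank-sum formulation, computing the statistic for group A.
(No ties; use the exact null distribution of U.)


Step 1: Combine and sort all 9 observations; assign midranks.
sorted (value, group): (6,X), (10,X), (12,X), (23,X), (32,Y), (36,Y), (37,Y), (39,Y), (40,Y)
ranks: 6->1, 10->2, 12->3, 23->4, 32->5, 36->6, 37->7, 39->8, 40->9
Step 2: Rank sum for X: R1 = 1 + 2 + 3 + 4 = 10.
Step 3: U_X = R1 - n1(n1+1)/2 = 10 - 4*5/2 = 10 - 10 = 0.
       U_Y = n1*n2 - U_X = 20 - 0 = 20.
Step 4: No ties, so the exact null distribution of U (based on enumerating the C(9,4) = 126 equally likely rank assignments) gives the two-sided p-value.
Step 5: p-value = 0.015873; compare to alpha = 0.1. reject H0.

U_X = 0, p = 0.015873, reject H0 at alpha = 0.1.


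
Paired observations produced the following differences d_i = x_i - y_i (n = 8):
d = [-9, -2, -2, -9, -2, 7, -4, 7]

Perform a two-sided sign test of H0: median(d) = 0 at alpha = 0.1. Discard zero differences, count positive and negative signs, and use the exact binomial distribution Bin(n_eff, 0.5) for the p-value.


Step 1: Discard zero differences. Original n = 8; n_eff = number of nonzero differences = 8.
Nonzero differences (with sign): -9, -2, -2, -9, -2, +7, -4, +7
Step 2: Count signs: positive = 2, negative = 6.
Step 3: Under H0: P(positive) = 0.5, so the number of positives S ~ Bin(8, 0.5).
Step 4: Two-sided exact p-value = sum of Bin(8,0.5) probabilities at or below the observed probability = 0.289062.
Step 5: alpha = 0.1. fail to reject H0.

n_eff = 8, pos = 2, neg = 6, p = 0.289062, fail to reject H0.


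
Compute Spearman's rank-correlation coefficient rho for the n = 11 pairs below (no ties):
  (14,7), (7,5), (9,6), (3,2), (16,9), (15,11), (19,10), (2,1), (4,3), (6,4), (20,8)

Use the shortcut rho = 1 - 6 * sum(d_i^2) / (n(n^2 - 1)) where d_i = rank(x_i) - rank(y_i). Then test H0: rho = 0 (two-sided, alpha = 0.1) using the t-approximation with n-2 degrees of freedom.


Step 1: Rank x and y separately (midranks; no ties here).
rank(x): 14->7, 7->5, 9->6, 3->2, 16->9, 15->8, 19->10, 2->1, 4->3, 6->4, 20->11
rank(y): 7->7, 5->5, 6->6, 2->2, 9->9, 11->11, 10->10, 1->1, 3->3, 4->4, 8->8
Step 2: d_i = R_x(i) - R_y(i); compute d_i^2.
  (7-7)^2=0, (5-5)^2=0, (6-6)^2=0, (2-2)^2=0, (9-9)^2=0, (8-11)^2=9, (10-10)^2=0, (1-1)^2=0, (3-3)^2=0, (4-4)^2=0, (11-8)^2=9
sum(d^2) = 18.
Step 3: rho = 1 - 6*18 / (11*(11^2 - 1)) = 1 - 108/1320 = 0.918182.
Step 4: Under H0, t = rho * sqrt((n-2)/(1-rho^2)) = 6.9531 ~ t(9).
Step 5: Two-sided p-value from the t-distribution with 9 df = 0.000067.
Step 6: alpha = 0.1. reject H0.

rho = 0.9182, p = 0.000067, reject H0 at alpha = 0.1.


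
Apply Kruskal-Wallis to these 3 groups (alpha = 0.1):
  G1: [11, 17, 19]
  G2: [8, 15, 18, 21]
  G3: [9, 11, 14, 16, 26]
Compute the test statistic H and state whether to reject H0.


Step 1: Combine all N = 12 observations and assign midranks.
sorted (value, group, rank): (8,G2,1), (9,G3,2), (11,G1,3.5), (11,G3,3.5), (14,G3,5), (15,G2,6), (16,G3,7), (17,G1,8), (18,G2,9), (19,G1,10), (21,G2,11), (26,G3,12)
Step 2: Sum ranks within each group.
R_1 = 21.5 (n_1 = 3)
R_2 = 27 (n_2 = 4)
R_3 = 29.5 (n_3 = 5)
Step 3: H = 12/(N(N+1)) * sum(R_i^2/n_i) - 3(N+1)
     = 12/(12*13) * (21.5^2/3 + 27^2/4 + 29.5^2/5) - 3*13
     = 0.076923 * 510.383 - 39
     = 0.260256.
Step 4: Ties present; correction factor C = 1 - 6/(12^3 - 12) = 0.996503. Corrected H = 0.260256 / 0.996503 = 0.261170.
Step 5: Under H0, H ~ chi^2(2); p-value = 0.877582.
Step 6: alpha = 0.1. fail to reject H0.

H = 0.2612, df = 2, p = 0.877582, fail to reject H0.


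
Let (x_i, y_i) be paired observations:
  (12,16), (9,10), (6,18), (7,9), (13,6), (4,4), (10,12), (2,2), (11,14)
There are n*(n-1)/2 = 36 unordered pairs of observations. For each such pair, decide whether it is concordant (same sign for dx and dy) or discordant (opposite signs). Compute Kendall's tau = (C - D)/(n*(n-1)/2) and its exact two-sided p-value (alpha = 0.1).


Step 1: Enumerate the 36 unordered pairs (i,j) with i<j and classify each by sign(x_j-x_i) * sign(y_j-y_i).
  (1,2):dx=-3,dy=-6->C; (1,3):dx=-6,dy=+2->D; (1,4):dx=-5,dy=-7->C; (1,5):dx=+1,dy=-10->D
  (1,6):dx=-8,dy=-12->C; (1,7):dx=-2,dy=-4->C; (1,8):dx=-10,dy=-14->C; (1,9):dx=-1,dy=-2->C
  (2,3):dx=-3,dy=+8->D; (2,4):dx=-2,dy=-1->C; (2,5):dx=+4,dy=-4->D; (2,6):dx=-5,dy=-6->C
  (2,7):dx=+1,dy=+2->C; (2,8):dx=-7,dy=-8->C; (2,9):dx=+2,dy=+4->C; (3,4):dx=+1,dy=-9->D
  (3,5):dx=+7,dy=-12->D; (3,6):dx=-2,dy=-14->C; (3,7):dx=+4,dy=-6->D; (3,8):dx=-4,dy=-16->C
  (3,9):dx=+5,dy=-4->D; (4,5):dx=+6,dy=-3->D; (4,6):dx=-3,dy=-5->C; (4,7):dx=+3,dy=+3->C
  (4,8):dx=-5,dy=-7->C; (4,9):dx=+4,dy=+5->C; (5,6):dx=-9,dy=-2->C; (5,7):dx=-3,dy=+6->D
  (5,8):dx=-11,dy=-4->C; (5,9):dx=-2,dy=+8->D; (6,7):dx=+6,dy=+8->C; (6,8):dx=-2,dy=-2->C
  (6,9):dx=+7,dy=+10->C; (7,8):dx=-8,dy=-10->C; (7,9):dx=+1,dy=+2->C; (8,9):dx=+9,dy=+12->C
Step 2: C = 25, D = 11, total pairs = 36.
Step 3: tau = (C - D)/(n(n-1)/2) = (25 - 11)/36 = 0.388889.
Step 4: Exact two-sided p-value (enumerate n! = 362880 permutations of y under H0): p = 0.180181.
Step 5: alpha = 0.1. fail to reject H0.

tau_b = 0.3889 (C=25, D=11), p = 0.180181, fail to reject H0.


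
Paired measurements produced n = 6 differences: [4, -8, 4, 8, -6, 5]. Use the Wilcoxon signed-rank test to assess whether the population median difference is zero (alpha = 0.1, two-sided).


Step 1: Drop any zero differences (none here) and take |d_i|.
|d| = [4, 8, 4, 8, 6, 5]
Step 2: Midrank |d_i| (ties get averaged ranks).
ranks: |4|->1.5, |8|->5.5, |4|->1.5, |8|->5.5, |6|->4, |5|->3
Step 3: Attach original signs; sum ranks with positive sign and with negative sign.
W+ = 1.5 + 1.5 + 5.5 + 3 = 11.5
W- = 5.5 + 4 = 9.5
(Check: W+ + W- = 21 should equal n(n+1)/2 = 21.)
Step 4: Test statistic W = min(W+, W-) = 9.5.
Step 5: Ties in |d|, so use the tie-corrected normal approximation.
        E[W] = n(n+1)/4 = 6*7/4 = 10.5.
        Tie groups: |d|=4 (t=2), |d|=8 (t=2); sum(t^3 - t) = 12.
        Var[W] = n(n+1)(2n+1)/24 - sum(t^3-t)/48 = 546/24 - 12/48 = 22.5.
        z = (W - E[W]) / sqrt(Var[W]) = (9.5 - 10.5) / 4.7434 = -0.2108.
        Two-sided p = 2*Phi(z) = 0.833029.
Step 6: alpha = 0.1. fail to reject H0.

W+ = 11.5, W- = 9.5, W = min = 9.5, p = 0.833029, fail to reject H0.


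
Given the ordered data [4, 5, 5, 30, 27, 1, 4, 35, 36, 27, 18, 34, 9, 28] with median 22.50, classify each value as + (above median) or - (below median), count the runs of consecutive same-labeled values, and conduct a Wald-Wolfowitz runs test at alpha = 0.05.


Step 1: Compute median = 22.50; label A = above, B = below.
Labels in order: BBBAABBAAABABA  (n_A = 7, n_B = 7)
Step 2: Count runs R = 8.
Step 3: Under H0 (random ordering), E[R] = 2*n_A*n_B/(n_A+n_B) + 1 = 2*7*7/14 + 1 = 8.0000.
        Var[R] = 2*n_A*n_B*(2*n_A*n_B - n_A - n_B) / ((n_A+n_B)^2 * (n_A+n_B-1)) = 8232/2548 = 3.2308.
        SD[R] = 1.7974.
Step 4: R = E[R], so z = 0 with no continuity correction.
Step 5: Two-sided p-value via normal approximation = 2*(1 - Phi(|z|)) = 1.000000.
Step 6: alpha = 0.05. fail to reject H0.

R = 8, z = 0.0000, p = 1.000000, fail to reject H0.


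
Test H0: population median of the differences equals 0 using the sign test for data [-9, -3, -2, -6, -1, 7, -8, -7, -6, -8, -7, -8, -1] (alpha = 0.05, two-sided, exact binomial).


Step 1: Discard zero differences. Original n = 13; n_eff = number of nonzero differences = 13.
Nonzero differences (with sign): -9, -3, -2, -6, -1, +7, -8, -7, -6, -8, -7, -8, -1
Step 2: Count signs: positive = 1, negative = 12.
Step 3: Under H0: P(positive) = 0.5, so the number of positives S ~ Bin(13, 0.5).
Step 4: Two-sided exact p-value = sum of Bin(13,0.5) probabilities at or below the observed probability = 0.003418.
Step 5: alpha = 0.05. reject H0.

n_eff = 13, pos = 1, neg = 12, p = 0.003418, reject H0.
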